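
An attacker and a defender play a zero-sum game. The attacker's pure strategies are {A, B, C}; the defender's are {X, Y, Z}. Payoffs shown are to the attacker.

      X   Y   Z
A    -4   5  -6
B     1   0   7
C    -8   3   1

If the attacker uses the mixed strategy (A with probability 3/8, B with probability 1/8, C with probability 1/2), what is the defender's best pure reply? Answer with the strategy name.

X

If the defender plays X, the attacker's expected payoff is (3/8)·(-4) + (1/8)·1 + (1/2)·(-8) = -43/8.
If the defender plays Y, the attacker's expected payoff is (3/8)·5 + (1/8)·0 + (1/2)·3 = 27/8.
If the defender plays Z, the attacker's expected payoff is (3/8)·(-6) + (1/8)·7 + (1/2)·1 = -7/8.
The defender minimizes the attacker's payoff; the smallest is -43/8, so the best response is X.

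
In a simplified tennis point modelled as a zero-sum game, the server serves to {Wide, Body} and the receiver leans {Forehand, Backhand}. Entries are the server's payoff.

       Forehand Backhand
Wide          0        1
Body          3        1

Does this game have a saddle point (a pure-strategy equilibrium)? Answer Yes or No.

Yes

Row minima: Wide → 0, Body → 1; maximin = 1.
Column maxima: Forehand → 3, Backhand → 1; minimax = 1.
maximin = minimax = 1, so a saddle point exists.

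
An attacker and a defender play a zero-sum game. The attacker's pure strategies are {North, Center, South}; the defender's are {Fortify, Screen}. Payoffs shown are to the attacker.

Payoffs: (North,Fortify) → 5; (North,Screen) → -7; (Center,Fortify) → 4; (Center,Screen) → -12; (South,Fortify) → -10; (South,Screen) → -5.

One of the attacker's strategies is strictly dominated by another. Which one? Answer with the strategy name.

Center

North gives a strictly higher payoff than Center against every column: 5 > 4, -7 > -12.
So Center is strictly dominated and the attacker never plays it.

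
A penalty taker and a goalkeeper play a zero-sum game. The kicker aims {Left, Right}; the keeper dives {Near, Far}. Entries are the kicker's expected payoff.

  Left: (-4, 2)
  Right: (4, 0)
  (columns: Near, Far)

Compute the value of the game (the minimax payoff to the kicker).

4/5

Row minima: Left → -4, Right → 0; maximin = 0.
Column maxima: Near → 4, Far → 2; minimax = 2.
0 ≠ 2, so there is no saddle point; optimal play is mixed.
Let the kicker play Left with probability p. Expected payoff against Near: (-4)p + 4(1−p) = −8p + 4; against Far: 2p + 0(1−p) = 2p.
Setting these equal: −8p + 4 = 2p ⇒ −10p = -4 ⇒ p = 2/5, and the value is (-8)·(2/5) + 4 = 4/5.
For the keeper: with q = P(Near), equating Left's and Right's payoffs gives −6q + 2 = 4q ⇒ q = 1/5.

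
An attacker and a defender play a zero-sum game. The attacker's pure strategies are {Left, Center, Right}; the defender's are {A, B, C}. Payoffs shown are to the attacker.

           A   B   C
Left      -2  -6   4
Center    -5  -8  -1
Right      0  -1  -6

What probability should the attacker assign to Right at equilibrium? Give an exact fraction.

2/3

Row minima: Left → -6, Center → -8, Right → -6; maximin = -6.
Column maxima: A → 0, B → -1, C → 4; minimax = -1.
-6 ≠ -1, so there is no saddle point; optimal play is mixed.
Center is strictly dominated by Left, so the attacker never plays it.
A is strictly dominated by B (it gives the attacker strictly more in every row), so the defender never plays it.
On the remaining 2×2 (Left, Right vs B, C):
Let the attacker play Left with probability p. Expected payoff against B: (-6)p + (-1)(1−p) = −5p − 1; against C: 4p + (-6)(1−p) = 10p − 6.
Setting these equal: −5p − 1 = 10p − 6 ⇒ −15p = -5 ⇒ p = 1/3, and the value is (-5)·(1/3) − 1 = -8/3.
For the defender: with q = P(B), equating Left's and Right's payoffs gives −10q + 4 = 5q − 6 ⇒ q = 2/3.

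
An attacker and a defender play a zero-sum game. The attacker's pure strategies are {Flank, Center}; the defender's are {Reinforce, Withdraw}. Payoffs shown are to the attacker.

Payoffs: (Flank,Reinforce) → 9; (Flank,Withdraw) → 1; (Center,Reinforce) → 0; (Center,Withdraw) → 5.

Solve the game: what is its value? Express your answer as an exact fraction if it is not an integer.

Row minima: Flank → 1, Center → 0; maximin = 1.
Column maxima: Reinforce → 9, Withdraw → 5; minimax = 5.
1 ≠ 5, so there is no saddle point; optimal play is mixed.
Let the attacker play Flank with probability p. Expected payoff against Reinforce: 9p + 0(1−p) = 9p; against Withdraw: 1p + 5(1−p) = −4p + 5.
Setting these equal: 9p = −4p + 5 ⇒ 13p = 5 ⇒ p = 5/13, and the value is (9)·(5/13) = 45/13.
For the defender: with q = P(Reinforce), equating Flank's and Center's payoffs gives 8q + 1 = −5q + 5 ⇒ q = 4/13.

45/13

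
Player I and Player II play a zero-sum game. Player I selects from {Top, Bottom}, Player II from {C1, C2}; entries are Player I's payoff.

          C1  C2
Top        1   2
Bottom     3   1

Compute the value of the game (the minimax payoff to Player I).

Row minima: Top → 1, Bottom → 1; maximin = 1.
Column maxima: C1 → 3, C2 → 2; minimax = 2.
1 ≠ 2, so there is no saddle point; optimal play is mixed.
Let Player I play Top with probability p. Expected payoff against C1: 1p + 3(1−p) = −2p + 3; against C2: 2p + 1(1−p) = p + 1.
Setting these equal: −2p + 3 = p + 1 ⇒ −3p = -2 ⇒ p = 2/3, and the value is (-2)·(2/3) + 3 = 5/3.
For Player II: with q = P(C1), equating Top's and Bottom's payoffs gives −q + 2 = 2q + 1 ⇒ q = 1/3.

5/3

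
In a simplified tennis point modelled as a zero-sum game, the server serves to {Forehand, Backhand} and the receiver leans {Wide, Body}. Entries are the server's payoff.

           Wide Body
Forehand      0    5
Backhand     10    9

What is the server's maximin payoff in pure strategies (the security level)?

Row minima: Forehand → 0, Backhand → 9.
The best of these is 9.

9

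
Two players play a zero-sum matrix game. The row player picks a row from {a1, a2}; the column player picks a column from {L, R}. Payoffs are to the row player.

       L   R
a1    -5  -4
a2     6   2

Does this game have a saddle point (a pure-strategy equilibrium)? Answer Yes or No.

Row minima: a1 → -5, a2 → 2; maximin = 2.
Column maxima: L → 6, R → 2; minimax = 2.
maximin = minimax = 2, so a saddle point exists.

Yes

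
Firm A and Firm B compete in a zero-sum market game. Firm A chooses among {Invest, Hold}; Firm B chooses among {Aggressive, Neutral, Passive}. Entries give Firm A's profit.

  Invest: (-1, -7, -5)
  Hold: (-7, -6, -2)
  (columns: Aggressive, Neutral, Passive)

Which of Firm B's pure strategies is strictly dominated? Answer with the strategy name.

Neutral holds Firm A's payoff strictly below Passive in every row: -7 < -5, -6 < -2.
So Passive is strictly dominated for Firm B.

Passive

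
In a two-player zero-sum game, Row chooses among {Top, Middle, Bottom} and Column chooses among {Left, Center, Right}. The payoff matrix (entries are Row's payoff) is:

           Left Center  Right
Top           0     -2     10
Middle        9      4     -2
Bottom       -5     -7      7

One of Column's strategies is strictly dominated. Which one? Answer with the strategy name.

Center holds Row's payoff strictly below Left in every row: -2 < 0, 4 < 9, -7 < -5.
So Left is strictly dominated for Column.

Left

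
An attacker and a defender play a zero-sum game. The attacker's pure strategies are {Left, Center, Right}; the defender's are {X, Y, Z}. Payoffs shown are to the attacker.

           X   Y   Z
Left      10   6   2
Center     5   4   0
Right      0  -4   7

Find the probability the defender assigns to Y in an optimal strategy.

Row minima: Left → 2, Center → 0, Right → -4; maximin = 2.
Column maxima: X → 10, Y → 6, Z → 7; minimax = 6.
2 ≠ 6, so there is no saddle point; optimal play is mixed.
Center is strictly dominated by Left, so the attacker never plays it.
X is strictly dominated by Y (it gives the attacker strictly more in every row), so the defender never plays it.
On the remaining 2×2 (Left, Right vs Y, Z):
Let the attacker play Left with probability p. Expected payoff against Y: 6p + (-4)(1−p) = 10p − 4; against Z: 2p + 7(1−p) = −5p + 7.
Setting these equal: 10p − 4 = −5p + 7 ⇒ 15p = 11 ⇒ p = 11/15, and the value is (10)·(11/15) − 4 = 10/3.
For the defender: with q = P(Y), equating Left's and Right's payoffs gives 4q + 2 = −11q + 7 ⇒ q = 1/3.

1/3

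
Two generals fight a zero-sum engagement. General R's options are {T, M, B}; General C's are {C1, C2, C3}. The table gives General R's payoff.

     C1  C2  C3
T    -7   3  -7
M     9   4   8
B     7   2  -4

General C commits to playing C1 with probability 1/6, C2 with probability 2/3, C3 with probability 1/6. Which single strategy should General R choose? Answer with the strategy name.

M

Expected payoff of T: (1/6)·(-7) + (2/3)·3 + (1/6)·(-7) = -1/3.
Expected payoff of M: (1/6)·9 + (2/3)·4 + (1/6)·8 = 11/2.
Expected payoff of B: (1/6)·7 + (2/3)·2 + (1/6)·(-4) = 11/6.
The largest is 11/2, so General R's best response is M.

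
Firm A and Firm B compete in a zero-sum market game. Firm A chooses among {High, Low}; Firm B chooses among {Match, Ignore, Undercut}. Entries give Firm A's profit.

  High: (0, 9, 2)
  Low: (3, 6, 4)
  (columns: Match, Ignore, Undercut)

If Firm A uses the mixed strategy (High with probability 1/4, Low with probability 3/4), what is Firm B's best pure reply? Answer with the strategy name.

If Firm B plays Match, Firm A's expected payoff is (1/4)·0 + (3/4)·3 = 9/4.
If Firm B plays Ignore, Firm A's expected payoff is (1/4)·9 + (3/4)·6 = 27/4.
If Firm B plays Undercut, Firm A's expected payoff is (1/4)·2 + (3/4)·4 = 7/2.
Firm B minimizes Firm A's payoff; the smallest is 9/4, so the best response is Match.

Match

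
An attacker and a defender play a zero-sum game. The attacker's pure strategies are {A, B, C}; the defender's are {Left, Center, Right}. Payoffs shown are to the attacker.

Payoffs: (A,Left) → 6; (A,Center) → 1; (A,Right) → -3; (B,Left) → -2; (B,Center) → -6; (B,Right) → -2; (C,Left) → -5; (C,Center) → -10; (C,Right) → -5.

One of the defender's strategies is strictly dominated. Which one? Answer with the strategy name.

Left

Center holds the attacker's payoff strictly below Left in every row: 1 < 6, -6 < -2, -10 < -5.
So Left is strictly dominated for the defender.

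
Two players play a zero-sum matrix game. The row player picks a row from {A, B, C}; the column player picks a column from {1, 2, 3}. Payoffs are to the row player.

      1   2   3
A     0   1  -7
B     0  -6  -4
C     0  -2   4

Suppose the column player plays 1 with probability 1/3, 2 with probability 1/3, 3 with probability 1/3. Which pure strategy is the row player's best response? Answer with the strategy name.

C

Expected payoff of A: (1/3)·0 + (1/3)·1 + (1/3)·(-7) = -2.
Expected payoff of B: (1/3)·0 + (1/3)·(-6) + (1/3)·(-4) = -10/3.
Expected payoff of C: (1/3)·0 + (1/3)·(-2) + (1/3)·4 = 2/3.
The largest is 2/3, so the row player's best response is C.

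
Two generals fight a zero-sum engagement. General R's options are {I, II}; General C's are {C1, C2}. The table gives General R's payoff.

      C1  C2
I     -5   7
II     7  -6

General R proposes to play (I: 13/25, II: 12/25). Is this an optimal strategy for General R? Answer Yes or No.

Against C1 this mix gives (13/25)·(-5) + (12/25)·7 = 19/25.
Against C2 this mix gives (13/25)·7 + (12/25)·(-6) = 19/25.
All of General C's active replies (C1, C2) yield 19/25, and no column does worse for General R. The mix makes General C indifferent and guarantees 19/25, so it is optimal.

Yes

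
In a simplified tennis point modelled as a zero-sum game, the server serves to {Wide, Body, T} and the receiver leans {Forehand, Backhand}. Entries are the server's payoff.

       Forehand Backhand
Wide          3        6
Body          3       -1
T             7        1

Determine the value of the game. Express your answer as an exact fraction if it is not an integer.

Row minima: Wide → 3, Body → -1, T → 1; maximin = 3.
Column maxima: Forehand → 7, Backhand → 6; minimax = 6.
3 ≠ 6, so there is no saddle point; optimal play is mixed.
Body is strictly dominated by T, so the server never plays it.
On the remaining 2×2 (Wide, T vs Forehand, Backhand):
Let the server play Wide with probability p. Expected payoff against Forehand: 3p + 7(1−p) = −4p + 7; against Backhand: 6p + 1(1−p) = 5p + 1.
Setting these equal: −4p + 7 = 5p + 1 ⇒ −9p = -6 ⇒ p = 2/3, and the value is (-4)·(2/3) + 7 = 13/3.
For the receiver: with q = P(Forehand), equating Wide's and T's payoffs gives −3q + 6 = 6q + 1 ⇒ q = 5/9.

13/3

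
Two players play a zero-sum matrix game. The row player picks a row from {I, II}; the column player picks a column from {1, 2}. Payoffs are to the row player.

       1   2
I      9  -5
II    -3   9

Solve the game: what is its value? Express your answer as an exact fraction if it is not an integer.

Row minima: I → -5, II → -3; maximin = -3.
Column maxima: 1 → 9, 2 → 9; minimax = 9.
-3 ≠ 9, so there is no saddle point; optimal play is mixed.
Let the row player play I with probability p. Expected payoff against 1: 9p + (-3)(1−p) = 12p − 3; against 2: (-5)p + 9(1−p) = −14p + 9.
Setting these equal: 12p − 3 = −14p + 9 ⇒ 26p = 12 ⇒ p = 6/13, and the value is (12)·(6/13) − 3 = 33/13.
For the column player: with q = P(1), equating I's and II's payoffs gives 14q − 5 = −12q + 9 ⇒ q = 7/13.

33/13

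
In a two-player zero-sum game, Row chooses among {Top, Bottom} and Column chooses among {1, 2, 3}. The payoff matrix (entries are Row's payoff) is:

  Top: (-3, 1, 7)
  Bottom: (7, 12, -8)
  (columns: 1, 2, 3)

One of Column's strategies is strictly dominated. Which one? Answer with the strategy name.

2

1 holds Row's payoff strictly below 2 in every row: -3 < 1, 7 < 12.
So 2 is strictly dominated for Column.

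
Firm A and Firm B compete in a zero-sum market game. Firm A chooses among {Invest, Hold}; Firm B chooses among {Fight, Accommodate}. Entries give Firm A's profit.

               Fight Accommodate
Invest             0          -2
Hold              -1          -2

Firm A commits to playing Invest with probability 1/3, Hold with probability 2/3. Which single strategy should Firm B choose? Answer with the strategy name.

Accommodate

If Firm B plays Fight, Firm A's expected payoff is (1/3)·0 + (2/3)·(-1) = -2/3.
If Firm B plays Accommodate, Firm A's expected payoff is (1/3)·(-2) + (2/3)·(-2) = -2.
Firm B minimizes Firm A's payoff; the smallest is -2, so the best response is Accommodate.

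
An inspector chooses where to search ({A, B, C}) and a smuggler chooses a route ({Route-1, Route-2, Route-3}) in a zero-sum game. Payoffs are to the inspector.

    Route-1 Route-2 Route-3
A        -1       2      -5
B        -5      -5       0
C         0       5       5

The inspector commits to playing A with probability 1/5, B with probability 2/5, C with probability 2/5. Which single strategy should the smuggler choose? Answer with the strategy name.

If the smuggler plays Route-1, the inspector's expected payoff is (1/5)·(-1) + (2/5)·(-5) + (2/5)·0 = -11/5.
If the smuggler plays Route-2, the inspector's expected payoff is (1/5)·2 + (2/5)·(-5) + (2/5)·5 = 2/5.
If the smuggler plays Route-3, the inspector's expected payoff is (1/5)·(-5) + (2/5)·0 + (2/5)·5 = 1.
The smuggler minimizes the inspector's payoff; the smallest is -11/5, so the best response is Route-1.

Route-1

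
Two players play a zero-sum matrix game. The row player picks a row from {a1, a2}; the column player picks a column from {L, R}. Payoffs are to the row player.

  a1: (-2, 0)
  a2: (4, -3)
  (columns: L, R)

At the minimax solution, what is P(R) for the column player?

Row minima: a1 → -2, a2 → -3; maximin = -2.
Column maxima: L → 4, R → 0; minimax = 0.
-2 ≠ 0, so there is no saddle point; optimal play is mixed.
Let the row player play a1 with probability p. Expected payoff against L: (-2)p + 4(1−p) = −6p + 4; against R: 0p + (-3)(1−p) = 3p − 3.
Setting these equal: −6p + 4 = 3p − 3 ⇒ −9p = -7 ⇒ p = 7/9, and the value is (-6)·(7/9) + 4 = -2/3.
For the column player: with q = P(L), equating a1's and a2's payoffs gives −2q = 7q − 3 ⇒ q = 1/3.

2/3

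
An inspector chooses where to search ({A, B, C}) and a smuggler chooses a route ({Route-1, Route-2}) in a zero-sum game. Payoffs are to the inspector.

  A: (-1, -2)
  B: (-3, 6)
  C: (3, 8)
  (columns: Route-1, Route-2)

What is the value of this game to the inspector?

3

Row minima: A → -2, B → -3, C → 3; maximin = 3.
Column maxima: Route-1 → 3, Route-2 → 8; minimax = 3.
Since maximin = minimax = 3, there is a saddle point and the value is 3.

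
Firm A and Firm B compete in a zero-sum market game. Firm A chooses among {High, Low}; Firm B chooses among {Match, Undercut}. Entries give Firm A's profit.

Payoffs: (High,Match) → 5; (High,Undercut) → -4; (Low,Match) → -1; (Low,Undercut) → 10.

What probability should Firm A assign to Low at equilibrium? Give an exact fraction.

Row minima: High → -4, Low → -1; maximin = -1.
Column maxima: Match → 5, Undercut → 10; minimax = 5.
-1 ≠ 5, so there is no saddle point; optimal play is mixed.
Let Firm A play High with probability p. Expected payoff against Match: 5p + (-1)(1−p) = 6p − 1; against Undercut: (-4)p + 10(1−p) = −14p + 10.
Setting these equal: 6p − 1 = −14p + 10 ⇒ 20p = 11 ⇒ p = 11/20, and the value is (6)·(11/20) − 1 = 23/10.
For Firm B: with q = P(Match), equating High's and Low's payoffs gives 9q − 4 = −11q + 10 ⇒ q = 7/10.

9/20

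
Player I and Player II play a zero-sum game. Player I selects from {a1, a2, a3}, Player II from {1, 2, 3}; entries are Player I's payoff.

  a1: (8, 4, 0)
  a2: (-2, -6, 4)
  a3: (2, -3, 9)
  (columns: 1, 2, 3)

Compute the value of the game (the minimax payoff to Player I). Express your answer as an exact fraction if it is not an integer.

9/4

Row minima: a1 → 0, a2 → -6, a3 → -3; maximin = 0.
Column maxima: 1 → 8, 2 → 4, 3 → 9; minimax = 4.
0 ≠ 4, so there is no saddle point; optimal play is mixed.
a2 is strictly dominated by a3, so Player I never plays it.
1 is strictly dominated by 2 (it gives Player I strictly more in every row), so Player II never plays it.
On the remaining 2×2 (a1, a3 vs 2, 3):
Let Player I play a1 with probability p. Expected payoff against 2: 4p + (-3)(1−p) = 7p − 3; against 3: 0p + 9(1−p) = −9p + 9.
Setting these equal: 7p − 3 = −9p + 9 ⇒ 16p = 12 ⇒ p = 3/4, and the value is (7)·(3/4) − 3 = 9/4.
For Player II: with q = P(2), equating a1's and a3's payoffs gives 4q = −12q + 9 ⇒ q = 9/16.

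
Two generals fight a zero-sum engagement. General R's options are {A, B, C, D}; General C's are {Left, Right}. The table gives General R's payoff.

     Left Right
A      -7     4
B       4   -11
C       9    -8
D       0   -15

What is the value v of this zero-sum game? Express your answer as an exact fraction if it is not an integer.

Row minima: A → -7, B → -11, C → -8, D → -15; maximin = -7.
Column maxima: Left → 9, Right → 4; minimax = 4.
-7 ≠ 4, so there is no saddle point; optimal play is mixed.
B is strictly dominated by C, so General R never plays it.
D is strictly dominated by C, so General R never plays it.
On the remaining 2×2 (A, C vs Left, Right):
Let General R play A with probability p. Expected payoff against Left: (-7)p + 9(1−p) = −16p + 9; against Right: 4p + (-8)(1−p) = 12p − 8.
Setting these equal: −16p + 9 = 12p − 8 ⇒ −28p = -17 ⇒ p = 17/28, and the value is (-16)·(17/28) + 9 = -5/7.
For General C: with q = P(Left), equating A's and C's payoffs gives −11q + 4 = 17q − 8 ⇒ q = 3/7.

-5/7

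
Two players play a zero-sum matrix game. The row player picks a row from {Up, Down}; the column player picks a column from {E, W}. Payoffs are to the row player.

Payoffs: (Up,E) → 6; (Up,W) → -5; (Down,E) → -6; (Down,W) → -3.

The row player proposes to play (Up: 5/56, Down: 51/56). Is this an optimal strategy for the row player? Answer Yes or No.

No

Against E this mix gives (5/56)·6 + (51/56)·(-6) = -69/14.
Against W this mix gives (5/56)·(-5) + (51/56)·(-3) = -89/28.
The column player will play E, holding the row player to -69/14. Shifting weight toward the row that does better against E would raise this floor (the equalizing mix achieves -24/7 against both E and W), so the proposed strategy is not optimal.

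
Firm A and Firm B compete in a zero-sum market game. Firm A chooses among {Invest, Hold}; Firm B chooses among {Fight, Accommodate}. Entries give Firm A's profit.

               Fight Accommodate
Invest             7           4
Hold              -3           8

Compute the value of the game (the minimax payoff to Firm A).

Row minima: Invest → 4, Hold → -3; maximin = 4.
Column maxima: Fight → 7, Accommodate → 8; minimax = 7.
4 ≠ 7, so there is no saddle point; optimal play is mixed.
Let Firm A play Invest with probability p. Expected payoff against Fight: 7p + (-3)(1−p) = 10p − 3; against Accommodate: 4p + 8(1−p) = −4p + 8.
Setting these equal: 10p − 3 = −4p + 8 ⇒ 14p = 11 ⇒ p = 11/14, and the value is (10)·(11/14) − 3 = 34/7.
For Firm B: with q = P(Fight), equating Invest's and Hold's payoffs gives 3q + 4 = −11q + 8 ⇒ q = 2/7.

34/7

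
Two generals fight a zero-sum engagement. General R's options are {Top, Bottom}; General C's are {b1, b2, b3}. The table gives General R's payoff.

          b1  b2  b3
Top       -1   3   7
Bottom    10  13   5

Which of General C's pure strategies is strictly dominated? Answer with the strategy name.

b1 holds General R's payoff strictly below b2 in every row: -1 < 3, 10 < 13.
So b2 is strictly dominated for General C.

b2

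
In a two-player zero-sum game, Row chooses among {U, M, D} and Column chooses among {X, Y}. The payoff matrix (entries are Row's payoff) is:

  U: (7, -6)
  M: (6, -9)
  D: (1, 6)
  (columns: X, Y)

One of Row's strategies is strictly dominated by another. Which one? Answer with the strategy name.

M

U gives a strictly higher payoff than M against every column: 7 > 6, -6 > -9.
So M is strictly dominated and Row never plays it.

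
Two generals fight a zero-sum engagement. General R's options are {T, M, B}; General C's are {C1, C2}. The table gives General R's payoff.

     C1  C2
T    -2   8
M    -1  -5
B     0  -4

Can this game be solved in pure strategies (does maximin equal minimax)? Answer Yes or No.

No

Row minima: T → -2, M → -5, B → -4; maximin = -2.
Column maxima: C1 → 0, C2 → 8; minimax = 0.
-2 ≠ 0, so no pure-strategy equilibrium exists.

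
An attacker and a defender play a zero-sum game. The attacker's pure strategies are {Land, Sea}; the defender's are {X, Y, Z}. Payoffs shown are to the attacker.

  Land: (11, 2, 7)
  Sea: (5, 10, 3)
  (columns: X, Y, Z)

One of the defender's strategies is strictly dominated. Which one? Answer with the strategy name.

Z holds the attacker's payoff strictly below X in every row: 7 < 11, 3 < 5.
So X is strictly dominated for the defender.

X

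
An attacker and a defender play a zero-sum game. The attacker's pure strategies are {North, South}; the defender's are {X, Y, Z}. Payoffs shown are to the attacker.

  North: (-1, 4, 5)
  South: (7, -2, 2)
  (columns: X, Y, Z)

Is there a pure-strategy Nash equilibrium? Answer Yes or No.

Row minima: North → -1, South → -2; maximin = -1.
Column maxima: X → 7, Y → 4, Z → 5; minimax = 4.
-1 ≠ 4, so no pure-strategy equilibrium exists.

No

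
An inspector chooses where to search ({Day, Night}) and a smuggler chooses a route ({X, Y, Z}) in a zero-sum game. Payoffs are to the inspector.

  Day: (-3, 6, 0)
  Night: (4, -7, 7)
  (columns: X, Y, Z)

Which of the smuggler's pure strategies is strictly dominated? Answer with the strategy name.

Z

X holds the inspector's payoff strictly below Z in every row: -3 < 0, 4 < 7.
So Z is strictly dominated for the smuggler.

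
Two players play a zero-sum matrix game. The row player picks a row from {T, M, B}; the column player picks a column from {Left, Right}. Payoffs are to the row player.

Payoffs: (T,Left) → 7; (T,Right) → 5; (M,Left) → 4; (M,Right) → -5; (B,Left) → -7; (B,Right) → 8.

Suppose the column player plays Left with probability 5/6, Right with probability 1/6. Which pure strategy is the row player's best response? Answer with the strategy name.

T

Expected payoff of T: (5/6)·7 + (1/6)·5 = 20/3.
Expected payoff of M: (5/6)·4 + (1/6)·(-5) = 5/2.
Expected payoff of B: (5/6)·(-7) + (1/6)·8 = -9/2.
The largest is 20/3, so the row player's best response is T.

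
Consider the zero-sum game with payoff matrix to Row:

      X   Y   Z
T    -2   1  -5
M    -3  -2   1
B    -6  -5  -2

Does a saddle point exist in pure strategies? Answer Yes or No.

No

Row minima: T → -5, M → -3, B → -6; maximin = -3.
Column maxima: X → -2, Y → 1, Z → 1; minimax = -2.
-3 ≠ -2, so no pure-strategy equilibrium exists.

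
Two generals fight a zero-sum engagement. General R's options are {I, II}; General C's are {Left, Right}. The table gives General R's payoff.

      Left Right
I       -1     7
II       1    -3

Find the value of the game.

1/3

Row minima: I → -1, II → -3; maximin = -1.
Column maxima: Left → 1, Right → 7; minimax = 1.
-1 ≠ 1, so there is no saddle point; optimal play is mixed.
Let General R play I with probability p. Expected payoff against Left: (-1)p + 1(1−p) = −2p + 1; against Right: 7p + (-3)(1−p) = 10p − 3.
Setting these equal: −2p + 1 = 10p − 3 ⇒ −12p = -4 ⇒ p = 1/3, and the value is (-2)·(1/3) + 1 = 1/3.
For General C: with q = P(Left), equating I's and II's payoffs gives −8q + 7 = 4q − 3 ⇒ q = 5/6.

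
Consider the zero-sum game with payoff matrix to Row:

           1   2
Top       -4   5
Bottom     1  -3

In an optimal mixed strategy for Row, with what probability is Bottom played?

Row minima: Top → -4, Bottom → -3; maximin = -3.
Column maxima: 1 → 1, 2 → 5; minimax = 1.
-3 ≠ 1, so there is no saddle point; optimal play is mixed.
Let Row play Top with probability p. Expected payoff against 1: (-4)p + 1(1−p) = −5p + 1; against 2: 5p + (-3)(1−p) = 8p − 3.
Setting these equal: −5p + 1 = 8p − 3 ⇒ −13p = -4 ⇒ p = 4/13, and the value is (-5)·(4/13) + 1 = -7/13.
For Column: with q = P(1), equating Top's and Bottom's payoffs gives −9q + 5 = 4q − 3 ⇒ q = 8/13.

9/13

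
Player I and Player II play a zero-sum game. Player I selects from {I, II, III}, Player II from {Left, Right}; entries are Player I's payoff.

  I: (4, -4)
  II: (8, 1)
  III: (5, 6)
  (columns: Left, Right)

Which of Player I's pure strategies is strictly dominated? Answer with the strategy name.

II gives a strictly higher payoff than I against every column: 8 > 4, 1 > -4.
So I is strictly dominated and Player I never plays it.

I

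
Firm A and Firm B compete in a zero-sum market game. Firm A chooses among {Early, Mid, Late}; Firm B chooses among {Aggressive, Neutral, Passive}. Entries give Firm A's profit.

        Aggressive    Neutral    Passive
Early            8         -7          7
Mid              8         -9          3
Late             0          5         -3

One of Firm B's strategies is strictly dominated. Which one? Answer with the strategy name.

Passive holds Firm A's payoff strictly below Aggressive in every row: 7 < 8, 3 < 8, -3 < 0.
So Aggressive is strictly dominated for Firm B.

Aggressive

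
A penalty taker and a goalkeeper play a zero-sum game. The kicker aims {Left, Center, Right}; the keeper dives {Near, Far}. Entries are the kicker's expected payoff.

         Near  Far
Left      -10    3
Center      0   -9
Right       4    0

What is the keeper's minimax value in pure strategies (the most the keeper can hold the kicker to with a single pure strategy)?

3

Column maxima: Near → 4, Far → 3.
The smallest of these is 3.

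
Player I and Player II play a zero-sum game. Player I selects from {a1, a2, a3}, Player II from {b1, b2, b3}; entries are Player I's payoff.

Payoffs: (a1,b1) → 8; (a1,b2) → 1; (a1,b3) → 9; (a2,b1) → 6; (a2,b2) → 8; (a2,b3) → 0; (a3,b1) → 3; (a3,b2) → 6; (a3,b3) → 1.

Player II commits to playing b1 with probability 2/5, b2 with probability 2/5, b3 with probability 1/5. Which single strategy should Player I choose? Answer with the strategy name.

Expected payoff of a1: (2/5)·8 + (2/5)·1 + (1/5)·9 = 27/5.
Expected payoff of a2: (2/5)·6 + (2/5)·8 + (1/5)·0 = 28/5.
Expected payoff of a3: (2/5)·3 + (2/5)·6 + (1/5)·1 = 19/5.
The largest is 28/5, so Player I's best response is a2.

a2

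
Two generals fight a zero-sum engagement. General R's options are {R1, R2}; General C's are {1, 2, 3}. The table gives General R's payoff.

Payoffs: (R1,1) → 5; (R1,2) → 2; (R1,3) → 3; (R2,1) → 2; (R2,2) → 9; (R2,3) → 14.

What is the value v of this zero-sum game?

Row minima: R1 → 2, R2 → 2; maximin = 2.
Column maxima: 1 → 5, 2 → 9, 3 → 14; minimax = 5.
2 ≠ 5, so there is no saddle point; optimal play is mixed.
3 is strictly dominated by 2 (it gives General R strictly more in every row), so General C never plays it.
On the remaining 2×2 (R1, R2 vs 1, 2):
Let General R play R1 with probability p. Expected payoff against 1: 5p + 2(1−p) = 3p + 2; against 2: 2p + 9(1−p) = −7p + 9.
Setting these equal: 3p + 2 = −7p + 9 ⇒ 10p = 7 ⇒ p = 7/10, and the value is (3)·(7/10) + 2 = 41/10.
For General C: with q = P(1), equating R1's and R2's payoffs gives 3q + 2 = −7q + 9 ⇒ q = 7/10.

41/10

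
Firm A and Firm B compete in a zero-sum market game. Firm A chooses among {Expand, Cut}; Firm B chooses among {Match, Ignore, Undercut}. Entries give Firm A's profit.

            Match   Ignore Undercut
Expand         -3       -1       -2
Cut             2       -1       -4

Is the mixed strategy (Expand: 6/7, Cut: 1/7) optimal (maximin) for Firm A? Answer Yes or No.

Against Match this mix gives (6/7)·(-3) + (1/7)·2 = -16/7.
Against Ignore this mix gives (6/7)·(-1) + (1/7)·(-1) = -1.
Against Undercut this mix gives (6/7)·(-2) + (1/7)·(-4) = -16/7.
All of Firm B's active replies (Match, Undercut) yield -16/7, and no column does worse for Firm A. The mix makes Firm B indifferent and guarantees -16/7, so it is optimal.

Yes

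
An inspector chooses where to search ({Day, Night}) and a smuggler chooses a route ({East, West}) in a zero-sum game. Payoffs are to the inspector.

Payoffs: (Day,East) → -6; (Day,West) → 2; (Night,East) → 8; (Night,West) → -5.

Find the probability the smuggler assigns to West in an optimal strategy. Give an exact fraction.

Row minima: Day → -6, Night → -5; maximin = -5.
Column maxima: East → 8, West → 2; minimax = 2.
-5 ≠ 2, so there is no saddle point; optimal play is mixed.
Let the inspector play Day with probability p. Expected payoff against East: (-6)p + 8(1−p) = −14p + 8; against West: 2p + (-5)(1−p) = 7p − 5.
Setting these equal: −14p + 8 = 7p − 5 ⇒ −21p = -13 ⇒ p = 13/21, and the value is (-14)·(13/21) + 8 = -2/3.
For the smuggler: with q = P(East), equating Day's and Night's payoffs gives −8q + 2 = 13q − 5 ⇒ q = 1/3.

2/3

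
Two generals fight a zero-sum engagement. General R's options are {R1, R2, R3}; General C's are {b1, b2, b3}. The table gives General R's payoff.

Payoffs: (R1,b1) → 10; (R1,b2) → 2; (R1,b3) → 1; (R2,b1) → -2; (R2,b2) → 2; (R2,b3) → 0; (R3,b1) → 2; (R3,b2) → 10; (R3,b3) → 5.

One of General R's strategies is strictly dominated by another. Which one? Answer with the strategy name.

R2

R3 gives a strictly higher payoff than R2 against every column: 2 > -2, 10 > 2, 5 > 0.
So R2 is strictly dominated and General R never plays it.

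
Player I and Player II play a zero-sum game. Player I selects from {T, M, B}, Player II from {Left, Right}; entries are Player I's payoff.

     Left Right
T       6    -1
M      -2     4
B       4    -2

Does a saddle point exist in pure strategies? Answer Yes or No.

Row minima: T → -1, M → -2, B → -2; maximin = -1.
Column maxima: Left → 6, Right → 4; minimax = 4.
-1 ≠ 4, so no pure-strategy equilibrium exists.

No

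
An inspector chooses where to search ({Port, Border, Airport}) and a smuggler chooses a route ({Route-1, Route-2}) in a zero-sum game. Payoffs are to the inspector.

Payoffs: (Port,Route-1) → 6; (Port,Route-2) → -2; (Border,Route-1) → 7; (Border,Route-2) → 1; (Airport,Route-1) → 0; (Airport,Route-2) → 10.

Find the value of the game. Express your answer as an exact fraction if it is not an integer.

Row minima: Port → -2, Border → 1, Airport → 0; maximin = 1.
Column maxima: Route-1 → 7, Route-2 → 10; minimax = 7.
1 ≠ 7, so there is no saddle point; optimal play is mixed.
Port is strictly dominated by Border, so the inspector never plays it.
On the remaining 2×2 (Border, Airport vs Route-1, Route-2):
Let the inspector play Border with probability p. Expected payoff against Route-1: 7p + 0(1−p) = 7p; against Route-2: 1p + 10(1−p) = −9p + 10.
Setting these equal: 7p = −9p + 10 ⇒ 16p = 10 ⇒ p = 5/8, and the value is (7)·(5/8) = 35/8.
For the smuggler: with q = P(Route-1), equating Border's and Airport's payoffs gives 6q + 1 = −10q + 10 ⇒ q = 9/16.

35/8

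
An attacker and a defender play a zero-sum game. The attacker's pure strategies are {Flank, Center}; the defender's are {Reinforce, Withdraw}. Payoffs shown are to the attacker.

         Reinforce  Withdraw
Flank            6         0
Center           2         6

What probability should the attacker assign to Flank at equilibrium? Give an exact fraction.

2/5

Row minima: Flank → 0, Center → 2; maximin = 2.
Column maxima: Reinforce → 6, Withdraw → 6; minimax = 6.
2 ≠ 6, so there is no saddle point; optimal play is mixed.
Let the attacker play Flank with probability p. Expected payoff against Reinforce: 6p + 2(1−p) = 4p + 2; against Withdraw: 0p + 6(1−p) = −6p + 6.
Setting these equal: 4p + 2 = −6p + 6 ⇒ 10p = 4 ⇒ p = 2/5, and the value is (4)·(2/5) + 2 = 18/5.
For the defender: with q = P(Reinforce), equating Flank's and Center's payoffs gives 6q = −4q + 6 ⇒ q = 3/5.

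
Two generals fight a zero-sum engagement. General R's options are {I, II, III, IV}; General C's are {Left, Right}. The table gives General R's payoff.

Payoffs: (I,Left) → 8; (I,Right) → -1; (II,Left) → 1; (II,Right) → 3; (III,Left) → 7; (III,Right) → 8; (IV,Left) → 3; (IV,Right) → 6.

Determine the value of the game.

Row minima: I → -1, II → 1, III → 7, IV → 3; maximin = 7.
Column maxima: Left → 8, Right → 8; minimax = 8.
7 ≠ 8, so there is no saddle point; optimal play is mixed.
II is strictly dominated by III, so General R never plays it.
IV is strictly dominated by III, so General R never plays it.
On the remaining 2×2 (I, III vs Left, Right):
Let General R play I with probability p. Expected payoff against Left: 8p + 7(1−p) = p + 7; against Right: (-1)p + 8(1−p) = −9p + 8.
Setting these equal: p + 7 = −9p + 8 ⇒ 10p = 1 ⇒ p = 1/10, and the value is (1)·(1/10) + 7 = 71/10.
For General C: with q = P(Left), equating I's and III's payoffs gives 9q − 1 = −q + 8 ⇒ q = 9/10.

71/10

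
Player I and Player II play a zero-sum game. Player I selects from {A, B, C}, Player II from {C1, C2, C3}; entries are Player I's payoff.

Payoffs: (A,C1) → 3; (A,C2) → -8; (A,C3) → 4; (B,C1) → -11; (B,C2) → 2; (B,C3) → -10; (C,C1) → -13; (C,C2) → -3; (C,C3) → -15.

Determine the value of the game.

-41/12

Row minima: A → -8, B → -11, C → -15; maximin = -8.
Column maxima: C1 → 3, C2 → 2, C3 → 4; minimax = 2.
-8 ≠ 2, so there is no saddle point; optimal play is mixed.
C is strictly dominated by B, so Player I never plays it.
With C eliminated, C3 is strictly dominated by C1 (it gives Player I strictly more in every remaining row), so Player II never plays it.
On the remaining 2×2 (A, B vs C1, C2):
Let Player I play A with probability p. Expected payoff against C1: 3p + (-11)(1−p) = 14p − 11; against C2: (-8)p + 2(1−p) = −10p + 2.
Setting these equal: 14p − 11 = −10p + 2 ⇒ 24p = 13 ⇒ p = 13/24, and the value is (14)·(13/24) − 11 = -41/12.
For Player II: with q = P(C1), equating A's and B's payoffs gives 11q − 8 = −13q + 2 ⇒ q = 5/12.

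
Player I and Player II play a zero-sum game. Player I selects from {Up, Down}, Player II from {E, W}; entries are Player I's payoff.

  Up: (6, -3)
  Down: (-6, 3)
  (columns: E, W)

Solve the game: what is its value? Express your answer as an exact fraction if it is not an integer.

0

Row minima: Up → -3, Down → -6; maximin = -3.
Column maxima: E → 6, W → 3; minimax = 3.
-3 ≠ 3, so there is no saddle point; optimal play is mixed.
Let Player I play Up with probability p. Expected payoff against E: 6p + (-6)(1−p) = 12p − 6; against W: (-3)p + 3(1−p) = −6p + 3.
Setting these equal: 12p − 6 = −6p + 3 ⇒ 18p = 9 ⇒ p = 1/2, and the value is (12)·(1/2) − 6 = 0.
For Player II: with q = P(E), equating Up's and Down's payoffs gives 9q − 3 = −9q + 3 ⇒ q = 1/3.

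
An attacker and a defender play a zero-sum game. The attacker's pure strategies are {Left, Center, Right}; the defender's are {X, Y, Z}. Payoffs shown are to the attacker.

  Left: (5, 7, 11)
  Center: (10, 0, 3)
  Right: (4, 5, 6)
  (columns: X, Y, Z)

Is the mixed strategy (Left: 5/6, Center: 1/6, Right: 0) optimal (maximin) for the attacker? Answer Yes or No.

Yes

Against X this mix gives (5/6)·5 + (1/6)·10 = 35/6.
Against Y this mix gives (5/6)·7 + (1/6)·0 = 35/6.
Against Z this mix gives (5/6)·11 + (1/6)·3 = 29/3.
All of the defender's active replies (X, Y) yield 35/6, and no column does worse for the attacker. The mix makes the defender indifferent and guarantees 35/6, so it is optimal.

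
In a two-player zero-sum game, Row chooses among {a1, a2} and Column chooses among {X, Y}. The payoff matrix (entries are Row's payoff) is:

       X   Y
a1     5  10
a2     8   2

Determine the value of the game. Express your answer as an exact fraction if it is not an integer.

70/11

Row minima: a1 → 5, a2 → 2; maximin = 5.
Column maxima: X → 8, Y → 10; minimax = 8.
5 ≠ 8, so there is no saddle point; optimal play is mixed.
Let Row play a1 with probability p. Expected payoff against X: 5p + 8(1−p) = −3p + 8; against Y: 10p + 2(1−p) = 8p + 2.
Setting these equal: −3p + 8 = 8p + 2 ⇒ −11p = -6 ⇒ p = 6/11, and the value is (-3)·(6/11) + 8 = 70/11.
For Column: with q = P(X), equating a1's and a2's payoffs gives −5q + 10 = 6q + 2 ⇒ q = 8/11.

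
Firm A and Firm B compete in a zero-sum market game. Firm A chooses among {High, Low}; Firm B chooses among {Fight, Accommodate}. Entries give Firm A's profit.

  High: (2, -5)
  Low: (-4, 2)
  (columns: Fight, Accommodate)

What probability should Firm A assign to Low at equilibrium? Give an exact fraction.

Row minima: High → -5, Low → -4; maximin = -4.
Column maxima: Fight → 2, Accommodate → 2; minimax = 2.
-4 ≠ 2, so there is no saddle point; optimal play is mixed.
Let Firm A play High with probability p. Expected payoff against Fight: 2p + (-4)(1−p) = 6p − 4; against Accommodate: (-5)p + 2(1−p) = −7p + 2.
Setting these equal: 6p − 4 = −7p + 2 ⇒ 13p = 6 ⇒ p = 6/13, and the value is (6)·(6/13) − 4 = -16/13.
For Firm B: with q = P(Fight), equating High's and Low's payoffs gives 7q − 5 = −6q + 2 ⇒ q = 7/13.

7/13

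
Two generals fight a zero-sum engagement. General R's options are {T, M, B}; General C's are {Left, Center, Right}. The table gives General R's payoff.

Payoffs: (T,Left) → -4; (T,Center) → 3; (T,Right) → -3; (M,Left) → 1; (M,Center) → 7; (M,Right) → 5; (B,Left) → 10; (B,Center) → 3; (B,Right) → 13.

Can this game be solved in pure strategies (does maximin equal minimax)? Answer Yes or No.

No

Row minima: T → -4, M → 1, B → 3; maximin = 3.
Column maxima: Left → 10, Center → 7, Right → 13; minimax = 7.
3 ≠ 7, so no pure-strategy equilibrium exists.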